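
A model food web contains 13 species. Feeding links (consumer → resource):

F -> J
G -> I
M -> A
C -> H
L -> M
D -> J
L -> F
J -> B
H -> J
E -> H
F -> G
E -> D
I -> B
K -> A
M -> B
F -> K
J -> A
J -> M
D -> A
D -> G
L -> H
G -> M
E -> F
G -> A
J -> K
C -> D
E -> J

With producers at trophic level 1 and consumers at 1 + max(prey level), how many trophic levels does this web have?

Producers (level 1): A, B.
A → K → J → H → L gives L level 5.
No species has a prey at level 5, so no species reaches level 6.

5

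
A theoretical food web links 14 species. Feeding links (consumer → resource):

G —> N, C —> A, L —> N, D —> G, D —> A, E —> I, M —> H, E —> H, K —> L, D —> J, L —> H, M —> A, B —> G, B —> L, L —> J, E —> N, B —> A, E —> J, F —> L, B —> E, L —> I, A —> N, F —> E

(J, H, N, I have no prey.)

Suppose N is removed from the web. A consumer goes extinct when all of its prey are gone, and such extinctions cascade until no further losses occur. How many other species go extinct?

Remove N.
Round 1: A (all prey gone), G (all prey gone) → extinct.
Round 2: C (all prey gone) → extinct.
No further losses. Total secondary extinctions: 3.

3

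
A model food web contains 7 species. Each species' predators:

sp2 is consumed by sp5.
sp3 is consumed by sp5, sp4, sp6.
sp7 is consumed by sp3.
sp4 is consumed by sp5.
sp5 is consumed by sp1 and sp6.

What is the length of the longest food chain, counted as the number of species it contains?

One longest chain: sp7 → sp3 → sp4 → sp5 → sp1.
It has 5 species and 4 links.

5 species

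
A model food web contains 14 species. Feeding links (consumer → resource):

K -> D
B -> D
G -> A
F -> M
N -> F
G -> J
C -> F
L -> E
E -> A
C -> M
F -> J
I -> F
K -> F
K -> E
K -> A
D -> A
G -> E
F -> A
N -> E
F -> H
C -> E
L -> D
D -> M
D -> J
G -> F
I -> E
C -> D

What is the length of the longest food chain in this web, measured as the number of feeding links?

2 links

One longest chain: M → F → G.
It has 3 species and 2 links.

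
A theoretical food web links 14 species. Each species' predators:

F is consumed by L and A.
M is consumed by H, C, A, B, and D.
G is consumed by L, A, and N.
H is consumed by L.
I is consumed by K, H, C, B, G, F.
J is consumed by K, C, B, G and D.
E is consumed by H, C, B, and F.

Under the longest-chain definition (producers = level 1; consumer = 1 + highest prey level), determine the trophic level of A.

Trophic level 3

I is a producer → level 1.
F eats I (level 1); other prey at levels: E 1 → level 2.
A eats F (level 2); other prey at levels: M 1, G 2 → level 3.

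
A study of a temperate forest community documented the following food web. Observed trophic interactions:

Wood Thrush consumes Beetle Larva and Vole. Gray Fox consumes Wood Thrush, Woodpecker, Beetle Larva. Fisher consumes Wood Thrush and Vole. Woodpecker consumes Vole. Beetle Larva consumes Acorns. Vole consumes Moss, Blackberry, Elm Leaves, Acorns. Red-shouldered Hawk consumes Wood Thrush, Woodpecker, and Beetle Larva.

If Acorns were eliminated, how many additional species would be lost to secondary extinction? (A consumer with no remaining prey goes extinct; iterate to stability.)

1

Remove Acorns.
Round 1: Beetle Larva (all prey gone) → extinct.
No further losses. Total secondary extinctions: 1.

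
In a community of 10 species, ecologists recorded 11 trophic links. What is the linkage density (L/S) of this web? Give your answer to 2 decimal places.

There are L = 11 links among S = 10 species.
L/S = 11/10 = 1.1000 ≈ 1.10.

L/S = 1.10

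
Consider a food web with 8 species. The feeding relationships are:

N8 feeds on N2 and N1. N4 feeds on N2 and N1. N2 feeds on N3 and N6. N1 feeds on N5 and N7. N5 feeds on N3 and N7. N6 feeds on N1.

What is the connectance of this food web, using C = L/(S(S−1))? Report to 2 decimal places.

The web has S = 8 species and L = 11 feeding links.
C = L / (S(S−1)) = 11 / 56 = 0.1964 ≈ 0.20.

C = 0.20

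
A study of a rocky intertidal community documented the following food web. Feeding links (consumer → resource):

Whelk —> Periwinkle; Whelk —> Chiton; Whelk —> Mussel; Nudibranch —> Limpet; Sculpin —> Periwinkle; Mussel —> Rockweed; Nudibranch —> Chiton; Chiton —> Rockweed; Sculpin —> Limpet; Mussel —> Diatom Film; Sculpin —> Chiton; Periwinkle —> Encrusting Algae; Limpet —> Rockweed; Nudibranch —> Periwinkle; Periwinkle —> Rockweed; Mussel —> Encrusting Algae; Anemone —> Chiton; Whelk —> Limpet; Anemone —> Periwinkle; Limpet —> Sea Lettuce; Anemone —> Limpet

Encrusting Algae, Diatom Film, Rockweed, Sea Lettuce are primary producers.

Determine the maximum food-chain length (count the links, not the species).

2 links

One longest chain: Rockweed → Limpet → Sculpin.
It has 3 species and 2 links.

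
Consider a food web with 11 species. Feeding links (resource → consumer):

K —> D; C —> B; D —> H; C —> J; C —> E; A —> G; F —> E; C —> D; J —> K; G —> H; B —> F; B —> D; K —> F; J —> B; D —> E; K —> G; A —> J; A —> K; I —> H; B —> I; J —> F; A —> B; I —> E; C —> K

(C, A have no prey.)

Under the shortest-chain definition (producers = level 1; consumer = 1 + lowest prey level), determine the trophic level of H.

C is a producer → level 1.
D eats C → level 2.
H eats D → level 3.
No prey of H is below level 2, so 3 is the minimum.

Trophic level 3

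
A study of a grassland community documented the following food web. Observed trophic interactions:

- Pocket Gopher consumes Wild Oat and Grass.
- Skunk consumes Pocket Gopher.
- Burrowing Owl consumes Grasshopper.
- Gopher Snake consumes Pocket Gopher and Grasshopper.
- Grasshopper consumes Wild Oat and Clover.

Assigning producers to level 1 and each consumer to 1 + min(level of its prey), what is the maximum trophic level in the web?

Producers (level 1): Grass, Wild Oat, Clover.
Following each consumer down to its lowest-level prey: Wild Oat → Grasshopper → Burrowing Owl (levels 1 through 3).
All prey of Burrowing Owl (Grasshopper 2) are at level 2 or above, so Burrowing Owl is at level 1 + 2 = 3.
Every consumer has at least one prey at level 2 or below, so none exceeds level 3.

3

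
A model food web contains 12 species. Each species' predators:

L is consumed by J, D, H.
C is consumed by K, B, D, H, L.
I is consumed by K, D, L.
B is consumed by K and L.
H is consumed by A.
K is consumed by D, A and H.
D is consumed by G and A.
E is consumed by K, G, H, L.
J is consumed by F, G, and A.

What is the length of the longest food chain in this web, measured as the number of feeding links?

4 links

One longest chain: C → B → L → J → G.
It has 5 species and 4 links.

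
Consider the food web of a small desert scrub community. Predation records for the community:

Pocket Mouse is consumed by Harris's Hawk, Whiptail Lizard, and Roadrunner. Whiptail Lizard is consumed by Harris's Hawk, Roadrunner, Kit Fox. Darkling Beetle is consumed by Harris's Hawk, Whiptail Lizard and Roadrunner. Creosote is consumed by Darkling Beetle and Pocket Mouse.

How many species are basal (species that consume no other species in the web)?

Basal species (no prey listed): Creosote.
Count: 1.

1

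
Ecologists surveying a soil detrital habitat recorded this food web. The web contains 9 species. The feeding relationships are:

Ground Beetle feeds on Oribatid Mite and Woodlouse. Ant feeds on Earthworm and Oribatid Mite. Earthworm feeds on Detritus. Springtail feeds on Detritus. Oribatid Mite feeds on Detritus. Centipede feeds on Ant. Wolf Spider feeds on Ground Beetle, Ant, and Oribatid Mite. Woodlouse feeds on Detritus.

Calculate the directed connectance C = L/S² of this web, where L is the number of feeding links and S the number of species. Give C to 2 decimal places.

The web has S = 9 species and L = 12 feeding links.
C = L / S² = 12 / 81 = 0.1481 ≈ 0.15.

C = 0.15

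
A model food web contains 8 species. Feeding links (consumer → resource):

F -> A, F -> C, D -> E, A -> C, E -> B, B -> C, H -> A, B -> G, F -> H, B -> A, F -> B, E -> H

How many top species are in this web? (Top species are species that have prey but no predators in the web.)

2

Top species (has prey, but nothing eats it): F, D.
Count: 2.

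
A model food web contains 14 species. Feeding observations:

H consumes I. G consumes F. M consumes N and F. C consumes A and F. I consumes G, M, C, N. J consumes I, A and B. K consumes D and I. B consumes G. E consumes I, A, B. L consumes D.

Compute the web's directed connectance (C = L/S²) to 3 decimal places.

The web has S = 14 species and L = 20 feeding links.
C = L / S² = 20 / 196 = 0.1020 ≈ 0.102.

C = 0.102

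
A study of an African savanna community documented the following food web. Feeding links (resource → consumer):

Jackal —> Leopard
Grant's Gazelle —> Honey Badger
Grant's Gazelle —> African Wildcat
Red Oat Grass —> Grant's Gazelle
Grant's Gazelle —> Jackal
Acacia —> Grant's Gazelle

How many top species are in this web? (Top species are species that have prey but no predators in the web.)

Top species (has prey, but nothing eats it): African Wildcat, Honey Badger, Leopard.
Count: 3.

3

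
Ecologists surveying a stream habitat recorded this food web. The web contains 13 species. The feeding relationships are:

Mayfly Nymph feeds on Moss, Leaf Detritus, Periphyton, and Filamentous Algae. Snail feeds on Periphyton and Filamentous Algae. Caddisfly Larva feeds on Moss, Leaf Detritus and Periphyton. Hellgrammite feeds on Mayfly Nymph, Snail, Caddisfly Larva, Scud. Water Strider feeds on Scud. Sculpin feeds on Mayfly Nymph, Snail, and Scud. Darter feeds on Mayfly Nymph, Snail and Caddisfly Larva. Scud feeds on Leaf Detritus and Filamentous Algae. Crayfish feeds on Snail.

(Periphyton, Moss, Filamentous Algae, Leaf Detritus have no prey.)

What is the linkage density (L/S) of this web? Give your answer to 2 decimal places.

There are L = 23 links among S = 13 species.
L/S = 23/13 = 1.7692 ≈ 1.77.

L/S = 1.77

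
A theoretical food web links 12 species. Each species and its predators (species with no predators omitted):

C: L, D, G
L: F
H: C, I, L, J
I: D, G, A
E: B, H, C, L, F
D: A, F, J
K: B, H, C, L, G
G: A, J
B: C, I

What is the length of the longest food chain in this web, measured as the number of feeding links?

One longest chain: K → B → C → G → A.
It has 5 species and 4 links.

4 links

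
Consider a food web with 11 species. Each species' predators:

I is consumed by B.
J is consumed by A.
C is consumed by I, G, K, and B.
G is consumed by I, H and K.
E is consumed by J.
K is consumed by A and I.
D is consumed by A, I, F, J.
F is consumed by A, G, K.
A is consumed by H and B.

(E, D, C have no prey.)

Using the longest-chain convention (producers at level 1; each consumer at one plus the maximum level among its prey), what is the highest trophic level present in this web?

6

Producers (level 1): E, D, C.
D → F → G → K → A → H gives H level 6.
No species has a prey at level 6, so no species reaches level 7.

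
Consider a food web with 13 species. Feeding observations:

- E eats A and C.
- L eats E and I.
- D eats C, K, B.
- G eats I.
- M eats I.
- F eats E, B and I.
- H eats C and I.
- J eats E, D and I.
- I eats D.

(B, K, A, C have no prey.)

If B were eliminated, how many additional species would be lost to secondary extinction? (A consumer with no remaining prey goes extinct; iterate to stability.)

0

Remove B.
Every predator of it retains at least one other prey: D still has K, C; F still has E, I.
No consumer loses all prey, so no secondary extinctions occur.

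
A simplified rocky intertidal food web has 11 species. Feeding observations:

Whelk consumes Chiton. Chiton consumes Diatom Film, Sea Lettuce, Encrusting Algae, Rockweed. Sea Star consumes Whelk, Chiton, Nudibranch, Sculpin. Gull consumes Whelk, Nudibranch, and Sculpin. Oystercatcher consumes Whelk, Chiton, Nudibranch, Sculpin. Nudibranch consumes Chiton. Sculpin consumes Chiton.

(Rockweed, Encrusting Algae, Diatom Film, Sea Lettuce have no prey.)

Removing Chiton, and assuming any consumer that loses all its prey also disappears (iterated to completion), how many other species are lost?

Remove Chiton.
Round 1: Sculpin (all prey gone), Whelk (all prey gone), Nudibranch (all prey gone) → extinct.
Round 2: Gull (all prey gone), Sea Star (all prey gone), Oystercatcher (all prey gone) → extinct.
No further losses. Total secondary extinctions: 6.

6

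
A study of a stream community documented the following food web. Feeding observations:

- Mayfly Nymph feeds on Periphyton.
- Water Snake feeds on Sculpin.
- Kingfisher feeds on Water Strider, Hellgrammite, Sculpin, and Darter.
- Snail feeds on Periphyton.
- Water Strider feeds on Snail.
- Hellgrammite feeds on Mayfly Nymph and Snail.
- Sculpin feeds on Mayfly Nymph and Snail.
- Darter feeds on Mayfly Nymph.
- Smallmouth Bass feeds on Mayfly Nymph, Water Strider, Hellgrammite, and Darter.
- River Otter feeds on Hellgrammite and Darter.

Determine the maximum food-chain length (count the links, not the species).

3 links

One longest chain: Periphyton → Mayfly Nymph → Darter → River Otter.
It has 4 species and 3 links.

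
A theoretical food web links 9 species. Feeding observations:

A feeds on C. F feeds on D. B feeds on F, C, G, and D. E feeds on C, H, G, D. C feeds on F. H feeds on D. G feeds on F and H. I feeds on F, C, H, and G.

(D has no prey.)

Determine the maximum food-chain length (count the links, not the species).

One longest chain: D → F → G → I.
It has 4 species and 3 links.

3 links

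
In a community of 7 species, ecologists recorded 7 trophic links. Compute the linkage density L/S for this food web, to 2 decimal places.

There are L = 7 links among S = 7 species.
L/S = 7/7 = 1.0000 ≈ 1.00.

L/S = 1.00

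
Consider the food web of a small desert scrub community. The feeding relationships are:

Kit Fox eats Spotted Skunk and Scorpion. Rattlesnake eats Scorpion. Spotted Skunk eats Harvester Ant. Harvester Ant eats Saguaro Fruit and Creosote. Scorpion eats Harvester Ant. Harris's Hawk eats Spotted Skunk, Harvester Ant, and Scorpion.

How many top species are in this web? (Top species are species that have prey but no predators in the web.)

3

Top species (has prey, but nothing eats it): Harris's Hawk, Kit Fox, Rattlesnake.
Count: 3.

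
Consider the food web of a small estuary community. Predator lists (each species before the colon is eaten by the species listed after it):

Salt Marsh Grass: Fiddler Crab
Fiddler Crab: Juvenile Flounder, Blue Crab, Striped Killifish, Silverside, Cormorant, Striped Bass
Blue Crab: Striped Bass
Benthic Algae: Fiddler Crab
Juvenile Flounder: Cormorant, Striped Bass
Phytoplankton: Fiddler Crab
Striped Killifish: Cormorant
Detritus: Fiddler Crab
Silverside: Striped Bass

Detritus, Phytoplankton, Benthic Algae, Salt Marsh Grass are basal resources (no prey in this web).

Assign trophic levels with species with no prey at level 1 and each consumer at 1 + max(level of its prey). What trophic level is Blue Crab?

Trophic level 3

Detritus has no prey (basal) → level 1.
Fiddler Crab eats Detritus (level 1); other prey at levels: Phytoplankton 1, Benthic Algae 1, Salt Marsh Grass 1 → level 2.
Blue Crab eats Fiddler Crab → level 3.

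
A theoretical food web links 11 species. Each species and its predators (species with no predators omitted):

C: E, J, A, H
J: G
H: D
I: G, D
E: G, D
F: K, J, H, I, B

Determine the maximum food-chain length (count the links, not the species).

2 links

One longest chain: C → E → G.
It has 3 species and 2 links.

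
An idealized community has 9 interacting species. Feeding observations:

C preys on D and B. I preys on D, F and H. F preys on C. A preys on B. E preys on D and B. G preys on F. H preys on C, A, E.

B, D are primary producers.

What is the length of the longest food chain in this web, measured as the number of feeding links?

One longest chain: B → C → F → G.
It has 4 species and 3 links.

3 links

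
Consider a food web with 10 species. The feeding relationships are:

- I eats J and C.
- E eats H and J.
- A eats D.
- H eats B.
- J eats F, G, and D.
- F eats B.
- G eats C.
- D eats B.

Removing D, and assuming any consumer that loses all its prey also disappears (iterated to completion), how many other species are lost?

Remove D.
Round 1: A (all prey gone) → extinct.
No further losses. Total secondary extinctions: 1.

1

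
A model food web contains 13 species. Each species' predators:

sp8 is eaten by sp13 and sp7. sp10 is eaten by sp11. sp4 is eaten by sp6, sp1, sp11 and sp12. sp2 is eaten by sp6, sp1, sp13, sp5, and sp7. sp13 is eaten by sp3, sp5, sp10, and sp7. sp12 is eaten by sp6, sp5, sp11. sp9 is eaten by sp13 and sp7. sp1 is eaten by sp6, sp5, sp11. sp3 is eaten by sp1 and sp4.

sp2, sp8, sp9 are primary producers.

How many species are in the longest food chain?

One longest chain: sp2 → sp13 → sp3 → sp4 → sp1 → sp5.
It has 6 species and 5 links.

6 species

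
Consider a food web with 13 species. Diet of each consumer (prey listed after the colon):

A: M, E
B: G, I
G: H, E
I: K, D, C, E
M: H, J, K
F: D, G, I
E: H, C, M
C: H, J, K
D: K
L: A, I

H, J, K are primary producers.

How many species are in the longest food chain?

5 species

One longest chain: H → C → E → I → L.
It has 5 species and 4 links.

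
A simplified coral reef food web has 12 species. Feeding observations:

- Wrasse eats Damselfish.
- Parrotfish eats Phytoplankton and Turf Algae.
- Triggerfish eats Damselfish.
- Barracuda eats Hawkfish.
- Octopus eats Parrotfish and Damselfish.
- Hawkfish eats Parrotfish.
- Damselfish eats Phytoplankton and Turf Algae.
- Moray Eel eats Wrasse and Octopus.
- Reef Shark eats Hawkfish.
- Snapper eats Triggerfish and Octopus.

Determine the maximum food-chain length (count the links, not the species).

3 links

One longest chain: Phytoplankton → Parrotfish → Hawkfish → Barracuda.
It has 4 species and 3 links.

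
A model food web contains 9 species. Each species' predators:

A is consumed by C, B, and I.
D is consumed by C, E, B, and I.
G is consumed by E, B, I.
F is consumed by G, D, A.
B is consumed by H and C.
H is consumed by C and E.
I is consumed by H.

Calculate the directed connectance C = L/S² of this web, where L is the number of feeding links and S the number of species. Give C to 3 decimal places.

The web has S = 9 species and L = 18 feeding links.
C = L / S² = 18 / 81 = 0.2222 ≈ 0.222.

C = 0.222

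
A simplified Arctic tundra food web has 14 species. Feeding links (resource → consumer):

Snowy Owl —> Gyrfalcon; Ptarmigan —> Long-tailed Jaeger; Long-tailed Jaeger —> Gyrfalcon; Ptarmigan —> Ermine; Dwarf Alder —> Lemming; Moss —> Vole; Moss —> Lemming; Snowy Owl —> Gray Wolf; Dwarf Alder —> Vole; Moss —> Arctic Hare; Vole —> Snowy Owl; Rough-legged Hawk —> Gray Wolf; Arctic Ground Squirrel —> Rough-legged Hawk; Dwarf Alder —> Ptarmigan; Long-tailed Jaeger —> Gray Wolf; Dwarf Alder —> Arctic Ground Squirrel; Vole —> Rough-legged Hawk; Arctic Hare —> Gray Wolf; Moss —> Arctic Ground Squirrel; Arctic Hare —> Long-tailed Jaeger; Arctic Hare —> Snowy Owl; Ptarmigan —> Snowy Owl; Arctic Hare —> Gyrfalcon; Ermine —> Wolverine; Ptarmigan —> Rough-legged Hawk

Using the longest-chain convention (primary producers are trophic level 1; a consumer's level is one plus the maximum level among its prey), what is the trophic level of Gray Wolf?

Dwarf Alder is a producer → level 1.
Vole eats Dwarf Alder (level 1); other prey at levels: Moss 1 → level 2.
Rough-legged Hawk eats Vole (level 2); other prey at levels: Arctic Ground Squirrel 2, Ptarmigan 2 → level 3.
Gray Wolf eats Rough-legged Hawk (level 3); other prey at levels: Arctic Hare 2, Snowy Owl 3, Long-tailed Jaeger 3 → level 4.

Trophic level 4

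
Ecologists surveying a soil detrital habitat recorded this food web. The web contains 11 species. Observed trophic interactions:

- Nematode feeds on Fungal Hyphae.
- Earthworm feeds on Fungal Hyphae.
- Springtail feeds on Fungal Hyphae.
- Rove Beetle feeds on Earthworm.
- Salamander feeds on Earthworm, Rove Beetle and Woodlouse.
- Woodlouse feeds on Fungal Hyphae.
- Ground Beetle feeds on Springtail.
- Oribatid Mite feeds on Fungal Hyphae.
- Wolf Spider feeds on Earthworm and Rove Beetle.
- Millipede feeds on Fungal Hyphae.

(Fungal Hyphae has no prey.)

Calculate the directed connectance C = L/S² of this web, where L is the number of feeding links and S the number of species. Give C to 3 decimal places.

The web has S = 11 species and L = 13 feeding links.
C = L / S² = 13 / 121 = 0.1074 ≈ 0.107.

C = 0.107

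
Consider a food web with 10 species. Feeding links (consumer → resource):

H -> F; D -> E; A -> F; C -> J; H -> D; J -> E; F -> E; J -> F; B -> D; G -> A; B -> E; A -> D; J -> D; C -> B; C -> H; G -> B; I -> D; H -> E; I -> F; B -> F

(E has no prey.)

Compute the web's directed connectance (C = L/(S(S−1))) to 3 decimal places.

C = 0.222

The web has S = 10 species and L = 20 feeding links.
C = L / (S(S−1)) = 20 / 90 = 0.2222 ≈ 0.222.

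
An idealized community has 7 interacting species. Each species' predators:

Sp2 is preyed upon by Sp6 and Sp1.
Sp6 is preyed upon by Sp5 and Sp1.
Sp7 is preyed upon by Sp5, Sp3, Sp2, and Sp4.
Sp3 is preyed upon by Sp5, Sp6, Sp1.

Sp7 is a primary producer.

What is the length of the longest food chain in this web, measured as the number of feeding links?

3 links

One longest chain: Sp7 → Sp2 → Sp6 → Sp1.
It has 4 species and 3 links.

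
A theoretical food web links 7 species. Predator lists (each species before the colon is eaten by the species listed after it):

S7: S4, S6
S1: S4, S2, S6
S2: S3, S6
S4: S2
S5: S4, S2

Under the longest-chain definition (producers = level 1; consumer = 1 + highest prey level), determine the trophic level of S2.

S1 is a producer → level 1.
S4 eats S1 (level 1); other prey at levels: S7 1, S5 1 → level 2.
S2 eats S4 (level 2); other prey at levels: S1 1, S5 1 → level 3.

Trophic level 3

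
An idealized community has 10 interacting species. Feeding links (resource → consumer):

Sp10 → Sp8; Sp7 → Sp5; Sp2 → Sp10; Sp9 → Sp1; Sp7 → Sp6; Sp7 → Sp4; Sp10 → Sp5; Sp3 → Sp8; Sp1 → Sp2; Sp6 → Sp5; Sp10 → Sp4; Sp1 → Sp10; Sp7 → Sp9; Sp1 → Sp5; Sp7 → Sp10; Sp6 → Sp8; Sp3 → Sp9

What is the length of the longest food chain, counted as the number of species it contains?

6 species

One longest chain: Sp3 → Sp9 → Sp1 → Sp2 → Sp10 → Sp5.
It has 6 species and 5 links.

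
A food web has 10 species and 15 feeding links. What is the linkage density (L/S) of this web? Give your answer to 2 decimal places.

L/S = 1.50

There are L = 15 links among S = 10 species.
L/S = 15/10 = 1.5000 ≈ 1.50.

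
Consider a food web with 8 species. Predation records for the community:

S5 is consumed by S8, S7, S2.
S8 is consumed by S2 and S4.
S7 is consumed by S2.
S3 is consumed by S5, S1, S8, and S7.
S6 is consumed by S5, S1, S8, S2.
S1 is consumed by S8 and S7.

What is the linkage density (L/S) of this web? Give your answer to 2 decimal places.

There are L = 16 links among S = 8 species.
L/S = 16/8 = 2.0000 ≈ 2.00.

L/S = 2.00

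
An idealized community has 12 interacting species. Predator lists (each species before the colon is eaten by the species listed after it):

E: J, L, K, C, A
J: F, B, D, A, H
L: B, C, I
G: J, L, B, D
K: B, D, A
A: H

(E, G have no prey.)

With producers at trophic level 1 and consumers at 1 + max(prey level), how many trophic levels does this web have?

Producers (level 1): E, G.
E → J → A → H gives H level 4.
No species has a prey at level 4, so no species reaches level 5.

4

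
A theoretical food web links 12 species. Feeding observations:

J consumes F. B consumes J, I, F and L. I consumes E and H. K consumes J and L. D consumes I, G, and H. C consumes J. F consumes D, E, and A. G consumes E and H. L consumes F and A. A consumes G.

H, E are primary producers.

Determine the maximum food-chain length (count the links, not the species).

5 links

One longest chain: H → G → A → F → J → K.
It has 6 species and 5 links.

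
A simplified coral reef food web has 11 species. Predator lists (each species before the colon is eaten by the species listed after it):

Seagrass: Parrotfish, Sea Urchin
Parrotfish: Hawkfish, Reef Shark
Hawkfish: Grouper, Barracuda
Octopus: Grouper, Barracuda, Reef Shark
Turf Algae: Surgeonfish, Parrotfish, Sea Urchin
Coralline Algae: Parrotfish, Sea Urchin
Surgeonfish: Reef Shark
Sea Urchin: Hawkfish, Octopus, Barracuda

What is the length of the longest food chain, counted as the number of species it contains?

One longest chain: Turf Algae → Parrotfish → Hawkfish → Grouper.
It has 4 species and 3 links.

4 species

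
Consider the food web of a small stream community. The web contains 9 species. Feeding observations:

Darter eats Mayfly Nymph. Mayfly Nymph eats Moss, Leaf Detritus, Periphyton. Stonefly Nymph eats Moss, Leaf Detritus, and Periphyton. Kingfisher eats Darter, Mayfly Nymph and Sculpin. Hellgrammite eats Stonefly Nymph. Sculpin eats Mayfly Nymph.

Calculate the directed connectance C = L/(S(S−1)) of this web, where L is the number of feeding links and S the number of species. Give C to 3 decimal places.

C = 0.167

The web has S = 9 species and L = 12 feeding links.
C = L / (S(S−1)) = 12 / 72 = 0.1667 ≈ 0.167.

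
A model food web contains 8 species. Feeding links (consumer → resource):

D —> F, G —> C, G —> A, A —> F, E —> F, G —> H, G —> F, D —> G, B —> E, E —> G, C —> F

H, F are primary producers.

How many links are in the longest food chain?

4 links

One longest chain: F → A → G → E → B.
It has 5 species and 4 links.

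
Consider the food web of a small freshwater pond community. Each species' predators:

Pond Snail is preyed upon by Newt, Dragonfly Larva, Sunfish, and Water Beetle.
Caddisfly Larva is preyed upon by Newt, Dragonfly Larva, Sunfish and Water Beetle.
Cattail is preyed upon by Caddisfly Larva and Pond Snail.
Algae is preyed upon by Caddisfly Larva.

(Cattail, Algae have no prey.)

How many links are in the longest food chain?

One longest chain: Cattail → Pond Snail → Newt.
It has 3 species and 2 links.

2 links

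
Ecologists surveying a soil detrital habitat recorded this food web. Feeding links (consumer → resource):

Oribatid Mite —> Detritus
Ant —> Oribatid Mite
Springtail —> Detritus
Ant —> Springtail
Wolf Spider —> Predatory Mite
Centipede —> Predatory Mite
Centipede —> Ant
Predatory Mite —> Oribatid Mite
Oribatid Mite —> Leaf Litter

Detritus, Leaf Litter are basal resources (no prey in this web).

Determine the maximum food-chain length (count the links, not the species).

3 links

One longest chain: Detritus → Oribatid Mite → Ant → Centipede.
It has 4 species and 3 links.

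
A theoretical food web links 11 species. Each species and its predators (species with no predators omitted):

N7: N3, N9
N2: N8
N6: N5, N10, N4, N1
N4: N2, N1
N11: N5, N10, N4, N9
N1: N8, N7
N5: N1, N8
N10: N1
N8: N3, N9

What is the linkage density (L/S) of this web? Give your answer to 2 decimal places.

L/S = 1.82

There are L = 20 links among S = 11 species.
L/S = 20/11 = 1.8182 ≈ 1.82.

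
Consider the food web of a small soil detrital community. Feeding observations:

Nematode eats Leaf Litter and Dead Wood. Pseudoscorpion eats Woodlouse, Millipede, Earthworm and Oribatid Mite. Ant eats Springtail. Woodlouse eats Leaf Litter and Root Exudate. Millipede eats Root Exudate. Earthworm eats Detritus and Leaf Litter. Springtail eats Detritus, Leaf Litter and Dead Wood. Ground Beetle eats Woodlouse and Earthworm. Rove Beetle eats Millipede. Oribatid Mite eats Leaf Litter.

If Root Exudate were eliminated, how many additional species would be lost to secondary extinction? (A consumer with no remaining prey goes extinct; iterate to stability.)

2

Remove Root Exudate.
Round 1: Millipede (all prey gone) → extinct.
Round 2: Rove Beetle (all prey gone) → extinct.
No further losses. Total secondary extinctions: 2.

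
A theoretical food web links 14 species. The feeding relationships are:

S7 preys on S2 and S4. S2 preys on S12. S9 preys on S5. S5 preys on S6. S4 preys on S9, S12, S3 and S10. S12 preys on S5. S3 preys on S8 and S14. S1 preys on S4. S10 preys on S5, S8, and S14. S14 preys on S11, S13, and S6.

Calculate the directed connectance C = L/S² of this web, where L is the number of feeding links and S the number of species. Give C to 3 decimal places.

The web has S = 14 species and L = 19 feeding links.
C = L / S² = 19 / 196 = 0.0969 ≈ 0.097.

C = 0.097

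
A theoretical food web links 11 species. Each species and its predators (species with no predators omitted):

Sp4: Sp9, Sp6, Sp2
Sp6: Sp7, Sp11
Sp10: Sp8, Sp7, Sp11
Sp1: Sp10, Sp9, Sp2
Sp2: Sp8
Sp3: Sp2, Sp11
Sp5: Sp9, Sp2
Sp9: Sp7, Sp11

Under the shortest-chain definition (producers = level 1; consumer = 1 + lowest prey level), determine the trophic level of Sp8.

Trophic level 3

Sp1 is a producer → level 1.
Sp10 eats Sp1 → level 2.
Sp8 eats Sp10 → level 3.
No prey of Sp8 is below level 2, so 3 is the minimum.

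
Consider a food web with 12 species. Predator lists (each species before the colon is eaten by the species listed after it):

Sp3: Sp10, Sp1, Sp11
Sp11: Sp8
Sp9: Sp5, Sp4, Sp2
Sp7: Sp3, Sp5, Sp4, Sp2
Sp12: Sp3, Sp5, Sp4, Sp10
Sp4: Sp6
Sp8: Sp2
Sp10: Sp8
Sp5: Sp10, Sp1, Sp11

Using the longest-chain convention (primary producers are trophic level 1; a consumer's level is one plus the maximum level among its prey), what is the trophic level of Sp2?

Sp7 is a producer → level 1.
Sp3 eats Sp7 (level 1); other prey at levels: Sp12 1 → level 2.
Sp11 eats Sp3 (level 2); other prey at levels: Sp5 2 → level 3.
Sp8 eats Sp11 (level 3); other prey at levels: Sp10 3 → level 4.
Sp2 eats Sp8 (level 4); other prey at levels: Sp7 1, Sp9 1 → level 5.

Trophic level 5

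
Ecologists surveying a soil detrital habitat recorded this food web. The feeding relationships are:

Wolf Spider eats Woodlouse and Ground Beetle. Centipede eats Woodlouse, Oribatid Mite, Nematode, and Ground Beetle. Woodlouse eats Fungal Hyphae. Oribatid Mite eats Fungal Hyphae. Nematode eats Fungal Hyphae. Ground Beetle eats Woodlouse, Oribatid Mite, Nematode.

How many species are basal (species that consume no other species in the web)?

1

Basal species (no prey listed): Fungal Hyphae.
Count: 1.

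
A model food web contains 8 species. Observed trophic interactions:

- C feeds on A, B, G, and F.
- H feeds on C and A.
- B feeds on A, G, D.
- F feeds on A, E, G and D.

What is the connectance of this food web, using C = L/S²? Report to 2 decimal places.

C = 0.20

The web has S = 8 species and L = 13 feeding links.
C = L / S² = 13 / 64 = 0.2031 ≈ 0.20.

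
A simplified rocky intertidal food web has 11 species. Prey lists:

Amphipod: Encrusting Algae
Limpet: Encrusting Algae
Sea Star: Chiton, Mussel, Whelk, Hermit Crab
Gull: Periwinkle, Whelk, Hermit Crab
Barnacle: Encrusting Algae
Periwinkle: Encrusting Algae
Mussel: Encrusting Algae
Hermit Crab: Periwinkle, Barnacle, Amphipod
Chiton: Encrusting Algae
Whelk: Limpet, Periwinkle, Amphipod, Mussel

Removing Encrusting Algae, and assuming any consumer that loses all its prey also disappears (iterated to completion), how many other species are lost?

Remove Encrusting Algae.
Round 1: Limpet (all prey gone), Periwinkle (all prey gone), Chiton (all prey gone), Barnacle (all prey gone), Amphipod (all prey gone), Mussel (all prey gone) → extinct.
Round 2: Whelk (all prey gone), Hermit Crab (all prey gone) → extinct.
Round 3: Gull (all prey gone), Sea Star (all prey gone) → extinct.
No further losses. Total secondary extinctions: 10.

10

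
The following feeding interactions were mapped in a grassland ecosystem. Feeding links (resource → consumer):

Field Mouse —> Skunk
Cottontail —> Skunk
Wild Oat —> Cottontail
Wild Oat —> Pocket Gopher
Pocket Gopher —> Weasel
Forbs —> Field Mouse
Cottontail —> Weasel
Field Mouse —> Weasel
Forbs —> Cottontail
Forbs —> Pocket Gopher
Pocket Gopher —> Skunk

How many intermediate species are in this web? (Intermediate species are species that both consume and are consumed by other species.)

3

Intermediate species (has both prey and predators): Cottontail, Pocket Gopher, Field Mouse.
Count: 3.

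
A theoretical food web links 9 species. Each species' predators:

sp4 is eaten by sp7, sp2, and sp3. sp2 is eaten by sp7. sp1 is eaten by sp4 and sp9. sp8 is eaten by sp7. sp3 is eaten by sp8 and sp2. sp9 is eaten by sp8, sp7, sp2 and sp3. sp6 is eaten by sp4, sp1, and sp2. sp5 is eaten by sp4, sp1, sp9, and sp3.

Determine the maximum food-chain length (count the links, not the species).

5 links

One longest chain: sp6 → sp1 → sp4 → sp3 → sp8 → sp7.
It has 6 species and 5 links.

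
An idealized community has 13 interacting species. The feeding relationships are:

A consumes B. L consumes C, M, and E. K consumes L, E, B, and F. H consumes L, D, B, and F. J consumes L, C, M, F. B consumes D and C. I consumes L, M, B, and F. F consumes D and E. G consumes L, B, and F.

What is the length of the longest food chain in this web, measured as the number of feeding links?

One longest chain: C → L → J.
It has 3 species and 2 links.

2 links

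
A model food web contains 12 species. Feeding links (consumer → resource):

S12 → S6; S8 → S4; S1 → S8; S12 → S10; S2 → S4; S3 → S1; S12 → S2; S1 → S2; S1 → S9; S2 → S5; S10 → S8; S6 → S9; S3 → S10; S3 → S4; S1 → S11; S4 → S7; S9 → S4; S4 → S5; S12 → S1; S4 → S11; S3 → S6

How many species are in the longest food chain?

5 species

One longest chain: S11 → S4 → S9 → S1 → S3.
It has 5 species and 4 links.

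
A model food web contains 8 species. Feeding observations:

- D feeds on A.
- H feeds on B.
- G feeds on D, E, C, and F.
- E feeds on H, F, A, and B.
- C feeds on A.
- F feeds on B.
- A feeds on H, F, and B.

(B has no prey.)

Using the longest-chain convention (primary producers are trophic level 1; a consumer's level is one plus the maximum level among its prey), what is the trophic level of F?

B is a producer → level 1.
F eats B → level 2.

Trophic level 2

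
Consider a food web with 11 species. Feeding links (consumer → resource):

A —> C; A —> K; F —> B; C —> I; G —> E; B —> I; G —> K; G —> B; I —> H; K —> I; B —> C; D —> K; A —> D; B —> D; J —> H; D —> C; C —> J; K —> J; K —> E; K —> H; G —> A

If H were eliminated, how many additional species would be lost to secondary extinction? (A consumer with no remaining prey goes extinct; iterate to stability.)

Remove H.
Round 1: I (all prey gone), J (all prey gone) → extinct.
Round 2: C (all prey gone) → extinct.
No further losses. Total secondary extinctions: 3.

3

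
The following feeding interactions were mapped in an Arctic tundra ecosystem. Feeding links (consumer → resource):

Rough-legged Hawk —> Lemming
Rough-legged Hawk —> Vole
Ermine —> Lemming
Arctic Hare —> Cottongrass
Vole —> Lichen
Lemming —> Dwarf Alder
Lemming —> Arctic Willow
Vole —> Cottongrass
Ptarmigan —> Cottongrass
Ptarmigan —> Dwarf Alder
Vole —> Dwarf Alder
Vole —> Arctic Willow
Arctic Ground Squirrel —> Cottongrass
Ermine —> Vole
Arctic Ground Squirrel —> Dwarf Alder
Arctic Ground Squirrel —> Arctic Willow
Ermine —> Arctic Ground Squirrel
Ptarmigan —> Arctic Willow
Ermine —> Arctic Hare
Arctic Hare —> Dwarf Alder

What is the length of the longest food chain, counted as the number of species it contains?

3 species

One longest chain: Cottongrass → Arctic Hare → Ermine.
It has 3 species and 2 links.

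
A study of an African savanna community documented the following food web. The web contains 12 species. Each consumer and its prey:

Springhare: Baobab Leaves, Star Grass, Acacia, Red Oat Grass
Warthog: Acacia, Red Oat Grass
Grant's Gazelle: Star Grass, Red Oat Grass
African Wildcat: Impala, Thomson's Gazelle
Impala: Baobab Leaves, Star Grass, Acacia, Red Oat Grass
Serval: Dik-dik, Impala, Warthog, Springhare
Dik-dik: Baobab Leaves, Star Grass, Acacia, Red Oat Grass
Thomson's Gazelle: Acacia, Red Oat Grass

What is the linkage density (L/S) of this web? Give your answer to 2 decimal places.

There are L = 24 links among S = 12 species.
L/S = 24/12 = 2.0000 ≈ 2.00.

L/S = 2.00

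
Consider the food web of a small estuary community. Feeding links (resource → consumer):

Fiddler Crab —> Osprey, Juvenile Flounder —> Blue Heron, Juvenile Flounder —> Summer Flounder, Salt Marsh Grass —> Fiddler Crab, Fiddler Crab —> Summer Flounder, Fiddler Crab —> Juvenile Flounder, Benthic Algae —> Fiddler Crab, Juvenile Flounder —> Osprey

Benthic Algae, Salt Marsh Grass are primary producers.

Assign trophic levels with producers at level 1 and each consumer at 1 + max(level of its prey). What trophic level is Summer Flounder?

Benthic Algae is a producer → level 1.
Fiddler Crab eats Benthic Algae (level 1); other prey at levels: Salt Marsh Grass 1 → level 2.
Juvenile Flounder eats Fiddler Crab → level 3.
Summer Flounder eats Juvenile Flounder (level 3); other prey at levels: Fiddler Crab 2 → level 4.

Trophic level 4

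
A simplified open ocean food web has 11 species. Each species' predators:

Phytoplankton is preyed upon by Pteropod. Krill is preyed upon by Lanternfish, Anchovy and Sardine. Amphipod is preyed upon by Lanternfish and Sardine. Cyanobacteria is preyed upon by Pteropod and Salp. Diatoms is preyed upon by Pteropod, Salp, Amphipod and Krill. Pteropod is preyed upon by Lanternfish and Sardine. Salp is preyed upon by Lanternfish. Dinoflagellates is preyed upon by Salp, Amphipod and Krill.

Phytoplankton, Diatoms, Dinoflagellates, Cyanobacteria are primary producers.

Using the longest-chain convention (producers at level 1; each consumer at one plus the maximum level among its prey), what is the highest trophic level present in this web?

3

Producers (level 1): Phytoplankton, Diatoms, Dinoflagellates, Cyanobacteria.
Diatoms → Krill → Anchovy gives Anchovy level 3.
No species has a prey at level 3, so no species reaches level 4.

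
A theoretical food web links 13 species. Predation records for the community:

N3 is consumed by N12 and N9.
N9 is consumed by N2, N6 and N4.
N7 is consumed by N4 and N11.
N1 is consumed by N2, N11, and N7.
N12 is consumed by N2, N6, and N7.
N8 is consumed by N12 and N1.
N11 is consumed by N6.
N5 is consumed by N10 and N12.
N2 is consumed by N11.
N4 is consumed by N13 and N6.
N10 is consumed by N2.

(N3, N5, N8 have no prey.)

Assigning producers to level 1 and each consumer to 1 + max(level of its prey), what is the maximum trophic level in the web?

Producers (level 1): N3, N5, N8.
N3 → N12 → N7 → N4 → N13 gives N13 level 5.
No species has a prey at level 5, so no species reaches level 6.

5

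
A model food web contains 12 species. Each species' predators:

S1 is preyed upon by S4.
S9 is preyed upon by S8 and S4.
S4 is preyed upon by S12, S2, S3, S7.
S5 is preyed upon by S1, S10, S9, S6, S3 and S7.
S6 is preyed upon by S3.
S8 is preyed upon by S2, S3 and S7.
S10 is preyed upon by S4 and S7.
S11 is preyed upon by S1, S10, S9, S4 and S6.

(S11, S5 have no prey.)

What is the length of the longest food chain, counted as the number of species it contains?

4 species

One longest chain: S11 → S10 → S4 → S12.
It has 4 species and 3 links.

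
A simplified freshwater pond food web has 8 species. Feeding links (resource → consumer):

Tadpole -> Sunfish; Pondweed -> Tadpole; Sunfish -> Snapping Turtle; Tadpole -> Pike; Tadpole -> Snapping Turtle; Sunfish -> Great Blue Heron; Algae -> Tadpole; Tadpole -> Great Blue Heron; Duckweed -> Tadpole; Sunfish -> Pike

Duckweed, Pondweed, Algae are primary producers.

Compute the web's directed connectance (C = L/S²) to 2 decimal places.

The web has S = 8 species and L = 10 feeding links.
C = L / S² = 10 / 64 = 0.1562 ≈ 0.16.

C = 0.16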